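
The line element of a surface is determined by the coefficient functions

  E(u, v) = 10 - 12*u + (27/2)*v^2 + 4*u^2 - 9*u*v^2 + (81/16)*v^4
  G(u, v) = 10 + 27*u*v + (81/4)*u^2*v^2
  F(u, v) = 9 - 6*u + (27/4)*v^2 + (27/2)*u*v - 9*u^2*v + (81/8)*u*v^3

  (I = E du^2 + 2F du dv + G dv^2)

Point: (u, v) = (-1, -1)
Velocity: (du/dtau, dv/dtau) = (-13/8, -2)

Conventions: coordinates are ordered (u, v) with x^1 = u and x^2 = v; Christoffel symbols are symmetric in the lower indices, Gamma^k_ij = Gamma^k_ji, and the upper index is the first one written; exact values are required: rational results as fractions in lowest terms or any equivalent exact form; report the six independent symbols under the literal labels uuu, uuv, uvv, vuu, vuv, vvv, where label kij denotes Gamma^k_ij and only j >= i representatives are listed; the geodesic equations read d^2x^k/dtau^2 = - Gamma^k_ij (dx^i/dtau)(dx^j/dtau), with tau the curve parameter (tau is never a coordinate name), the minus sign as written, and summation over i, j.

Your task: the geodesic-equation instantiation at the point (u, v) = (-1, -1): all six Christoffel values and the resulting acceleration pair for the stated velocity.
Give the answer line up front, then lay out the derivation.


Answer: Gamma_uuu = -232/1757, Gamma_uuv = -522/1757, Gamma_uvv = -522/1757, Gamma_vuu = -240/1757, Gamma_vuv = -540/1757, Gamma_vvv = -540/1757; accelerations (d^2u/dtau^2, d^2v/dtau^2) = (48749/14056, 25215/7028)

E = 857/16, F = 435/8, G = 229/4 at the point
E_u = -29, E_v = -261/4, F_u = -381/8, F_v = -531/8, G_u = -135/2, G_v = -135/2
EG - F^2 = 1757/16;  g^inv = (16/1757) * [[229/4, -435/8], [-435/8, 857/16]]
first-kind symbols [ij,l] = (1/2)(d_i g_jl + d_j g_il - d_l g_ij): [uu,u] = E_u/2 = -29/2, [uu,v] = F_u - E_v/2 = -15, [uv,u] = E_v/2 = -261/8, [uv,v] = G_u/2 = -135/4, [vv,u] = F_v - G_u/2 = -261/8, [vv,v] = G_v/2 = -135/4
Gamma^u_ij = (G*[ij,u] - F*[ij,v])/(EG - F^2), Gamma^v_ij = (E*[ij,v] - F*[ij,u])/(EG - F^2)
Gamma_uuu = -232/1757, Gamma_uuv = -522/1757, Gamma_uvv = -522/1757, Gamma_vuu = -240/1757, Gamma_vuv = -540/1757, Gamma_vvv = -540/1757
d^2u/dtau^2 = -(Gamma_uuu*(-13/8)^2 + 2*Gamma_uuv*(-13/8)*(-2) + Gamma_uvv*(-2)^2) = 48749/14056
d^2v/dtau^2 = -(Gamma_vuu*(-13/8)^2 + 2*Gamma_vuv*(-13/8)*(-2) + Gamma_vvv*(-2)^2) = 25215/7028


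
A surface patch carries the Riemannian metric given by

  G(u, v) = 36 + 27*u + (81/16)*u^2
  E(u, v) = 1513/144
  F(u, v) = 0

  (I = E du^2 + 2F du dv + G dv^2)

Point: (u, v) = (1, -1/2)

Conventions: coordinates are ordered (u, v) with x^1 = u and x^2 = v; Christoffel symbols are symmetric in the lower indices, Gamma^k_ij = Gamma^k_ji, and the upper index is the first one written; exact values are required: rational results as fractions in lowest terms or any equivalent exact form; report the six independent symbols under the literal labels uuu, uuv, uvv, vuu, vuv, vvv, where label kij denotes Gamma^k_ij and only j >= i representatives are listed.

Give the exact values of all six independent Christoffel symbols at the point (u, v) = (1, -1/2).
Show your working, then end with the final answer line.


E = 1513/144, F = 0, G = 1089/16 at the point
E_u = 0, E_v = 0, F_u = 0, F_v = 0, G_u = 297/8, G_v = 0
EG - F^2 = 183073/256;  g^inv = (256/183073) * [[1089/16, 0], [0, 1513/144]]
first-kind symbols [ij,l] = (1/2)(d_i g_jl + d_j g_il - d_l g_ij): [uu,u] = E_u/2 = 0, [uu,v] = F_u - E_v/2 = 0, [uv,u] = E_v/2 = 0, [uv,v] = G_u/2 = 297/16, [vv,u] = F_v - G_u/2 = -297/16, [vv,v] = G_v/2 = 0
Gamma^u_ij = (G*[ij,u] - F*[ij,v])/(EG - F^2), Gamma^v_ij = (E*[ij,v] - F*[ij,u])/(EG - F^2)

Answer: Gamma_uuu = 0, Gamma_uuv = 0, Gamma_uvv = -2673/1513, Gamma_vuu = 0, Gamma_vuv = 3/11, Gamma_vvv = 0


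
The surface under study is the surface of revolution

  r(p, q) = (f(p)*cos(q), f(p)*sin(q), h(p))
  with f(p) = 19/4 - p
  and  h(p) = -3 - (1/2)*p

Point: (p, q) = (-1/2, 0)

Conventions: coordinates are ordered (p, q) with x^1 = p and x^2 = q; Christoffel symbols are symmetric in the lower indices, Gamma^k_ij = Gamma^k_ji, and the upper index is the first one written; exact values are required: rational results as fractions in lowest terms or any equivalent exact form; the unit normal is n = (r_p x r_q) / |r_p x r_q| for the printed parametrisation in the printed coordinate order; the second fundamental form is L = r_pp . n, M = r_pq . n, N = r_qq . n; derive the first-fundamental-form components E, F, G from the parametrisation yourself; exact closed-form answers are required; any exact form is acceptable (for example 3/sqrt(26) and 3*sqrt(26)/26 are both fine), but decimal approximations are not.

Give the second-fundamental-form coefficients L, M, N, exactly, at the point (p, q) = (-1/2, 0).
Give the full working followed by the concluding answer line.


f = 21/4, f' = -1, f'' = 0, h' = -1/2, h'' = 0
E = 5/4, F = 0, G = 441/16; answer radicand W^2 = 5/4
unnormalised second-form numerators: l = 0, m = 0, n = -21/8; L = l/sqrt(5/4), and similarly M = m/sqrt(W^2), N = n/sqrt(W^2)

Answer: L = 0, M = 0, N = -21*sqrt(5)/20


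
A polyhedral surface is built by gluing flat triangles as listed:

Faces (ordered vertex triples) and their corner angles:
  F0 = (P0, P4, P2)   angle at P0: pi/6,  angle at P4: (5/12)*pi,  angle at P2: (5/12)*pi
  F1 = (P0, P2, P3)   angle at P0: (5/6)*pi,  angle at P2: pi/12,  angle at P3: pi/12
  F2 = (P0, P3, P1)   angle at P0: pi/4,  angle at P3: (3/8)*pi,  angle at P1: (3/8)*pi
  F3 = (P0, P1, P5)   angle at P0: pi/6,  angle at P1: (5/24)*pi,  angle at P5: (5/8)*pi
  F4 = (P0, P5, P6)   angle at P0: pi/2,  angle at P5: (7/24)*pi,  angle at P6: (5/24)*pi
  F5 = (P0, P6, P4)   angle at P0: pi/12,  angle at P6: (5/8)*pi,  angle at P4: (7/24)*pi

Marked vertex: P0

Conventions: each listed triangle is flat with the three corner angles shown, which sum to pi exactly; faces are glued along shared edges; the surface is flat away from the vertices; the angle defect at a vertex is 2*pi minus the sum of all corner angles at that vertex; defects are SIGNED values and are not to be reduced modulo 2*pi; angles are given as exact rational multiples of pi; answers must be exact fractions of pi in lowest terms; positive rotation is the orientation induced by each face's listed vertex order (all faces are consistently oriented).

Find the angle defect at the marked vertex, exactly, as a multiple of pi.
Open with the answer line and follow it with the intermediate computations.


Answer: defect(P0) = 0

Sum of corner angles at P0: 2*pi
defect = 2*pi - 2*pi


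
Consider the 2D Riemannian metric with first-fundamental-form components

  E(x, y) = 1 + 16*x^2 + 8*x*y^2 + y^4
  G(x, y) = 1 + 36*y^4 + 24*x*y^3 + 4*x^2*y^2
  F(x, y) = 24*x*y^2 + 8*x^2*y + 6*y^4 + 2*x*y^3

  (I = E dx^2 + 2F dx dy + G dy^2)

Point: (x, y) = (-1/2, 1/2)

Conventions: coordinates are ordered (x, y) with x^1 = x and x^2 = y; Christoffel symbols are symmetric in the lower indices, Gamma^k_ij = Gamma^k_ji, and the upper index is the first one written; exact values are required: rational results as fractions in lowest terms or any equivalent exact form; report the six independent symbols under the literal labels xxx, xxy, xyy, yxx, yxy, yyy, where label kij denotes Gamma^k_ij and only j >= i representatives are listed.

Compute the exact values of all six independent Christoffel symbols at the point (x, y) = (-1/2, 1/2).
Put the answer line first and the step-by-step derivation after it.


Answer: Gamma_xxx = -112/81, Gamma_xxy = -28/81, Gamma_xyy = -140/81, Gamma_yxx = 64/81, Gamma_yxy = 16/81, Gamma_yyy = 80/81

E = 65/16, F = -7/4, G = 2 at the point
E_x = -14, E_y = -7/2, F_x = 9/4, F_y = -31/4, G_x = 2, G_y = 10
EG - F^2 = 81/16;  g^inv = (16/81) * [[2, 7/4], [7/4, 65/16]]
first-kind symbols [ij,l] = (1/2)(d_i g_jl + d_j g_il - d_l g_ij): [xx,x] = E_x/2 = -7, [xx,y] = F_x - E_y/2 = 4, [xy,x] = E_y/2 = -7/4, [xy,y] = G_x/2 = 1, [yy,x] = F_y - G_x/2 = -35/4, [yy,y] = G_y/2 = 5
Gamma^x_ij = (G*[ij,x] - F*[ij,y])/(EG - F^2), Gamma^y_ij = (E*[ij,y] - F*[ij,x])/(EG - F^2)


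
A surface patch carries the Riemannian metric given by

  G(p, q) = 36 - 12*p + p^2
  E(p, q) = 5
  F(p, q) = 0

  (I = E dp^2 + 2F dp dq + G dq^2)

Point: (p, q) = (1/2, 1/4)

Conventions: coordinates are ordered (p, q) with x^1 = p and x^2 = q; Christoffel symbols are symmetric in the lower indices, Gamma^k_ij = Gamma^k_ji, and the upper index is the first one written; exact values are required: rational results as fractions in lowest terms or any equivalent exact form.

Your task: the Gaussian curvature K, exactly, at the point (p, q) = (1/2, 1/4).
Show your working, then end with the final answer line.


E = 5, F = 0, G = 121/4, EG - F^2 = 605/4 at the point
E_p = 0, E_q = 0, F_p = 0, F_q = 0, G_p = -11, G_q = 0
E_qq = 0, F_pq = 0, G_pp = 2
K follows from Brioschi's formula, (det M1 - det M2)/(EG - F^2)^2.
M1 = [[-E_qq/2 + F_pq - G_pp/2, E_p/2, F_p - E_q/2], [F_q - G_p/2, E, F], [G_q/2, F, G]] = [[-1, 0, 0], [11/2, 5, 0], [0, 0, 121/4]]; det M1 = -605/4
M2 = [[0, E_q/2, G_p/2], [E_q/2, E, F], [G_p/2, F, G]] = [[0, 0, -11/2], [0, 5, 0], [-11/2, 0, 121/4]]; det M2 = -605/4
det M1 - det M2 = 0; K = 0 / (605/4)^2 = 0

Answer: K = 0


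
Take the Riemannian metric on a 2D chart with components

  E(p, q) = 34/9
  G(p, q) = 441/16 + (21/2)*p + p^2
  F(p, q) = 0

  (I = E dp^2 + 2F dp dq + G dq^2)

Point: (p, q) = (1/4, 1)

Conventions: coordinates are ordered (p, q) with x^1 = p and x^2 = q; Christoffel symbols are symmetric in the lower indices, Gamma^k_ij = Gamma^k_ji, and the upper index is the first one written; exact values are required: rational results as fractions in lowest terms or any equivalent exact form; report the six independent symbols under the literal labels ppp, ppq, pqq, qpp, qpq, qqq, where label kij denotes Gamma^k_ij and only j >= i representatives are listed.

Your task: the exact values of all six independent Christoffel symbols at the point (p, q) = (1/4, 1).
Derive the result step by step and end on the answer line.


E = 34/9, F = 0, G = 121/4 at the point
E_p = 0, E_q = 0, F_p = 0, F_q = 0, G_p = 11, G_q = 0
EG - F^2 = 2057/18;  g^inv = (18/2057) * [[121/4, 0], [0, 34/9]]
first-kind symbols [ij,l] = (1/2)(d_i g_jl + d_j g_il - d_l g_ij): [pp,p] = E_p/2 = 0, [pp,q] = F_p - E_q/2 = 0, [pq,p] = E_q/2 = 0, [pq,q] = G_p/2 = 11/2, [qq,p] = F_q - G_p/2 = -11/2, [qq,q] = G_q/2 = 0
Gamma^p_ij = (G*[ij,p] - F*[ij,q])/(EG - F^2), Gamma^q_ij = (E*[ij,q] - F*[ij,p])/(EG - F^2)

Answer: Gamma_ppp = 0, Gamma_ppq = 0, Gamma_pqq = -99/68, Gamma_qpp = 0, Gamma_qpq = 2/11, Gamma_qqq = 0


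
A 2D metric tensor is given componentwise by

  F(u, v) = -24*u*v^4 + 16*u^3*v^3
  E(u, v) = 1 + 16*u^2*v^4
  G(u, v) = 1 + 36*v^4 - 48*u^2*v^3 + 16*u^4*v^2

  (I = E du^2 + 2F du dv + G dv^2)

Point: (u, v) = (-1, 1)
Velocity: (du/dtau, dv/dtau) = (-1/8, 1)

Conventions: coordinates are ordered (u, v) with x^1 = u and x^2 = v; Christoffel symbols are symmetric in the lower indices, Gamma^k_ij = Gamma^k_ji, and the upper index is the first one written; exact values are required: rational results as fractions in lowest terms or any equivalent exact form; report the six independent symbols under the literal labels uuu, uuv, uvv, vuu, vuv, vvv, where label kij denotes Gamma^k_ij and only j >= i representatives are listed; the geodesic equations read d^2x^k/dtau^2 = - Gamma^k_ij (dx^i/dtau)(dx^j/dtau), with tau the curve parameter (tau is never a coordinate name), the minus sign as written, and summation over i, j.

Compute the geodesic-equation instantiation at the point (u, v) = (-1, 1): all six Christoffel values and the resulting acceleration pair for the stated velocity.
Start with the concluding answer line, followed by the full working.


Answer: Gamma_uuu = -16/21, Gamma_uuv = 32/21, Gamma_uvv = 32/21, Gamma_vuu = -8/21, Gamma_vuv = 16/21, Gamma_vvv = 16/21; accelerations (d^2u/dtau^2, d^2v/dtau^2) = (-95/84, -95/168)

E = 17, F = 8, G = 5 at the point
E_u = -32, E_v = 64, F_u = 24, F_v = 48, G_u = 32, G_v = 32
EG - F^2 = 21;  g^inv = (1/21) * [[5, -8], [-8, 17]]
first-kind symbols [ij,l] = (1/2)(d_i g_jl + d_j g_il - d_l g_ij): [uu,u] = E_u/2 = -16, [uu,v] = F_u - E_v/2 = -8, [uv,u] = E_v/2 = 32, [uv,v] = G_u/2 = 16, [vv,u] = F_v - G_u/2 = 32, [vv,v] = G_v/2 = 16
Gamma^u_ij = (G*[ij,u] - F*[ij,v])/(EG - F^2), Gamma^v_ij = (E*[ij,v] - F*[ij,u])/(EG - F^2)
Gamma_uuu = -16/21, Gamma_uuv = 32/21, Gamma_uvv = 32/21, Gamma_vuu = -8/21, Gamma_vuv = 16/21, Gamma_vvv = 16/21
d^2u/dtau^2 = -(Gamma_uuu*(-1/8)^2 + 2*Gamma_uuv*(-1/8)*(1) + Gamma_uvv*(1)^2) = -95/84
d^2v/dtau^2 = -(Gamma_vuu*(-1/8)^2 + 2*Gamma_vuv*(-1/8)*(1) + Gamma_vvv*(1)^2) = -95/168


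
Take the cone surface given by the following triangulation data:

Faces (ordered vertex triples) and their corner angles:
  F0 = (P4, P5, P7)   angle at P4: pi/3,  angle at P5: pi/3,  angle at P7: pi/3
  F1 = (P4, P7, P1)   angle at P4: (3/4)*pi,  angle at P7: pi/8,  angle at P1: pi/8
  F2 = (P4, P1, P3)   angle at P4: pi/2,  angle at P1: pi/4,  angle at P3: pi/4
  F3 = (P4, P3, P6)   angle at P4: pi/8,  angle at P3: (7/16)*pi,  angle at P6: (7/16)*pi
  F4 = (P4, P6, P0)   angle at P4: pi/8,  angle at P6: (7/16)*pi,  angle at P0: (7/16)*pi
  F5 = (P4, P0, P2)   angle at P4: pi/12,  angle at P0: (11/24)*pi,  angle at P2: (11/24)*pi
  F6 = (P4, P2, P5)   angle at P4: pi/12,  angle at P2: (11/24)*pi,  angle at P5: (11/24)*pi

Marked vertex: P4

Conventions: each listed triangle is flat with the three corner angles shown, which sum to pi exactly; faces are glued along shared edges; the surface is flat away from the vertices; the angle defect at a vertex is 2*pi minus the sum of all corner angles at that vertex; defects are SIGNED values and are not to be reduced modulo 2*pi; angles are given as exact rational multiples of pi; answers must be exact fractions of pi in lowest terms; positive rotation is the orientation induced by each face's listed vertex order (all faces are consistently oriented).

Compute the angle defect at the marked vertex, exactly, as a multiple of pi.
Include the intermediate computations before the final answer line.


Sum of corner angles at P4: 2*pi
defect = 2*pi - 2*pi

Answer: defect(P4) = 0


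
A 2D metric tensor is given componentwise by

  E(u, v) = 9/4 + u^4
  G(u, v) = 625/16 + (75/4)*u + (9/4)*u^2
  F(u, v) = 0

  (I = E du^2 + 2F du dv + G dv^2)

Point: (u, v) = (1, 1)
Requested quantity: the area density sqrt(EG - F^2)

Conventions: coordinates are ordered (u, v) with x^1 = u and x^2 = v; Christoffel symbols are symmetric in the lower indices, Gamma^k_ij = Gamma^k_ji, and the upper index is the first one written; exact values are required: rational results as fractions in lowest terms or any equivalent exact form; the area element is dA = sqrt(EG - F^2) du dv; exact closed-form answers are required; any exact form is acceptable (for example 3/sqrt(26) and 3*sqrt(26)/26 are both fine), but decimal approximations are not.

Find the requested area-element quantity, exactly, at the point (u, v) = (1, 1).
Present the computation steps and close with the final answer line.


E = 13/4, F = 0, G = 961/16; EG - F^2 = 12493/64

Answer: sqrt(EG - F^2) = 31*sqrt(13)/8


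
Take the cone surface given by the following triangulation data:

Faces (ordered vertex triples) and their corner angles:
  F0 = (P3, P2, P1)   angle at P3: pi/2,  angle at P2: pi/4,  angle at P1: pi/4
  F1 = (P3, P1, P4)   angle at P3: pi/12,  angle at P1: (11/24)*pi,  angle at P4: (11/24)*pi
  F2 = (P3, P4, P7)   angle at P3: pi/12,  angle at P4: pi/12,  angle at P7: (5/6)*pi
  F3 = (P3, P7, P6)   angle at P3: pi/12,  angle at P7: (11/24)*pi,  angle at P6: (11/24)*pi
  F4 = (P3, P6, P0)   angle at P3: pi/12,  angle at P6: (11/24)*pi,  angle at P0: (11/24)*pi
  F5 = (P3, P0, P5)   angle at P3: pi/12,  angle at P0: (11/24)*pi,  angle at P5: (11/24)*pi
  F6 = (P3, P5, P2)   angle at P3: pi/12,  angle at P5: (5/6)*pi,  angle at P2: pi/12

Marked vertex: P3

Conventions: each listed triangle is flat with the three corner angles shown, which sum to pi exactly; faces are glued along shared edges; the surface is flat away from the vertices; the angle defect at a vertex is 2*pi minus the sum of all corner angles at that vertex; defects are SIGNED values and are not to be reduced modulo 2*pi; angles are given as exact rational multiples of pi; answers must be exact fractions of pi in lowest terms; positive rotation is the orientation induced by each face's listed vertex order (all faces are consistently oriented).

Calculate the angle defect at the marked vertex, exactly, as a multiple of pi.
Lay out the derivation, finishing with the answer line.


Sum of corner angles at P3: pi
defect = 2*pi - pi

Answer: defect(P3) = pi


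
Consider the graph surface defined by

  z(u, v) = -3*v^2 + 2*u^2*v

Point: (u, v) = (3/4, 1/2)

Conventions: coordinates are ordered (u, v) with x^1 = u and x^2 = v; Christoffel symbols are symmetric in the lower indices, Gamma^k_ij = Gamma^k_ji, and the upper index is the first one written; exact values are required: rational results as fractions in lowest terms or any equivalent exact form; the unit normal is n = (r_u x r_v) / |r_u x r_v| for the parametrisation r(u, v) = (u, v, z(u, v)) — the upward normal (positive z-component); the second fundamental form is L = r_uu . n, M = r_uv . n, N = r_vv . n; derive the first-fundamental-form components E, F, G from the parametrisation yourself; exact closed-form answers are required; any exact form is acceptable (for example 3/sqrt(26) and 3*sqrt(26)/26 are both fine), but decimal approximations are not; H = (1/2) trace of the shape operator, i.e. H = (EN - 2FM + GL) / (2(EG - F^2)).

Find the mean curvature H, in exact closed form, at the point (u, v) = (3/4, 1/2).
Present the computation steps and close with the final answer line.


z_u = 3/2, z_v = -15/8, z_uu = 2, z_uv = 3, z_vv = -6
E = 13/4, F = -45/16, G = 289/64; answer radicand W^2 = 433/64
unnormalised second-form numerators: l = 2, m = 3, n = -6; L = l/sqrt(433/64), and similarly M = m/sqrt(W^2), N = n/sqrt(W^2)
H = (E*n - 2*F*m + G*l) / (2*(EG - F^2)*sqrt(W^2)); E*n - 2*F*m + G*l = 205/32, EG - F^2 = 433/64, so H = (205/433)/sqrt(433/64)

Answer: H = 1640*sqrt(433)/187489


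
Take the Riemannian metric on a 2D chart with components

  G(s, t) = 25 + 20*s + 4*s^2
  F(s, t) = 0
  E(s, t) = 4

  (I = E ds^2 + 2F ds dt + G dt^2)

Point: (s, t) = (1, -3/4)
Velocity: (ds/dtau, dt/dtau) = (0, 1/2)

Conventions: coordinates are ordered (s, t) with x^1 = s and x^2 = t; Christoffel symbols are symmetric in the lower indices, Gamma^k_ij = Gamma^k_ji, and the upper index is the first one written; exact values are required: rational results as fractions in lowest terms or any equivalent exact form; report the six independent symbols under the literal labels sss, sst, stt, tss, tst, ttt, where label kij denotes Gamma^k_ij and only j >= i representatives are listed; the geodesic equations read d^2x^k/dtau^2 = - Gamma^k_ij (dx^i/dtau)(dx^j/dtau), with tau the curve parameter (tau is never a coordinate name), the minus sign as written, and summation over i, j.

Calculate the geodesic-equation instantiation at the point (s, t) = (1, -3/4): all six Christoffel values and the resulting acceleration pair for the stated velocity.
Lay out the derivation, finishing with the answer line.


E = 4, F = 0, G = 49 at the point
E_s = 0, E_t = 0, F_s = 0, F_t = 0, G_s = 28, G_t = 0
EG - F^2 = 196;  g^inv = (1/196) * [[49, 0], [0, 4]]
first-kind symbols [ij,l] = (1/2)(d_i g_jl + d_j g_il - d_l g_ij): [ss,s] = E_s/2 = 0, [ss,t] = F_s - E_t/2 = 0, [st,s] = E_t/2 = 0, [st,t] = G_s/2 = 14, [tt,s] = F_t - G_s/2 = -14, [tt,t] = G_t/2 = 0
Gamma^s_ij = (G*[ij,s] - F*[ij,t])/(EG - F^2), Gamma^t_ij = (E*[ij,t] - F*[ij,s])/(EG - F^2)
Gamma_sss = 0, Gamma_sst = 0, Gamma_stt = -7/2, Gamma_tss = 0, Gamma_tst = 2/7, Gamma_ttt = 0
d^2s/dtau^2 = -(Gamma_sss*(0)^2 + 2*Gamma_sst*(0)*(1/2) + Gamma_stt*(1/2)^2) = 7/8
d^2t/dtau^2 = -(Gamma_tss*(0)^2 + 2*Gamma_tst*(0)*(1/2) + Gamma_ttt*(1/2)^2) = 0

Answer: Gamma_sss = 0, Gamma_sst = 0, Gamma_stt = -7/2, Gamma_tss = 0, Gamma_tst = 2/7, Gamma_ttt = 0; accelerations (d^2s/dtau^2, d^2t/dtau^2) = (7/8, 0)


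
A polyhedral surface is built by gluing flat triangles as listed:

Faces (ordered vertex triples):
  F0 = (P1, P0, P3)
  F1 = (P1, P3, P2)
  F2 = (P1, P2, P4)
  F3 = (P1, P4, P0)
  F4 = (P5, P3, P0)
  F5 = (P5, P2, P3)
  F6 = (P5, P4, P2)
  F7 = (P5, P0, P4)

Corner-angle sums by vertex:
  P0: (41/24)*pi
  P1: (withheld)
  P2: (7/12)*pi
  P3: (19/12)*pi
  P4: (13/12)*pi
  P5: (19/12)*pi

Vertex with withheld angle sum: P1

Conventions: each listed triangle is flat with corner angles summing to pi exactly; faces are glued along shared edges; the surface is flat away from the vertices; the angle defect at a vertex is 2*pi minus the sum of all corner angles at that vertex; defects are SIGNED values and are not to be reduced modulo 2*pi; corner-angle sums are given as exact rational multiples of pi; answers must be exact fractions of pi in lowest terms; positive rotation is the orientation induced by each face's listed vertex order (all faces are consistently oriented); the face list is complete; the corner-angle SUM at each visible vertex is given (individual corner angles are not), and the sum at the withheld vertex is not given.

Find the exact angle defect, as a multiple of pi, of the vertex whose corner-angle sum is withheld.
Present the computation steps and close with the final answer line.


V = 6, E = 12, F = 8; chi = V - E + F = 2
Gauss-Bonnet: total defect = 2*pi*chi = 4*pi; visible defects sum to (83/24)*pi

Answer: defect(P1) = (13/24)*pi


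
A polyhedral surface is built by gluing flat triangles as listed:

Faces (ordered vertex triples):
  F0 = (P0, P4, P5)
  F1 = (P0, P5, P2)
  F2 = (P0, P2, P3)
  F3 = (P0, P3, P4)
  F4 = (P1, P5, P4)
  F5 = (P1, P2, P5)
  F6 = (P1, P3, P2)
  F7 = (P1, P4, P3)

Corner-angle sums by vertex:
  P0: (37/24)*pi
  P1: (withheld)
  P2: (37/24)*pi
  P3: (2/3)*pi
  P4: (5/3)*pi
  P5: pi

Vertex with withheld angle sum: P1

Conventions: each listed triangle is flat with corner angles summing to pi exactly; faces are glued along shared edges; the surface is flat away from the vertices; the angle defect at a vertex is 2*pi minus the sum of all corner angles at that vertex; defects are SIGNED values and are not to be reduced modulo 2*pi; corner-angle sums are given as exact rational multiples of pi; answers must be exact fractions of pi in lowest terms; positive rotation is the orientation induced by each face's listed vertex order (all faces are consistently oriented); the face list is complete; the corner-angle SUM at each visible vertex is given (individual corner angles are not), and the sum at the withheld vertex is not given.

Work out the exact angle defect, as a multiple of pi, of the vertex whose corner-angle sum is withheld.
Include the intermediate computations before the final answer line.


V = 6, E = 12, F = 8; chi = V - E + F = 2
Gauss-Bonnet: total defect = 2*pi*chi = 4*pi; visible defects sum to (43/12)*pi

Answer: defect(P1) = (5/12)*pi


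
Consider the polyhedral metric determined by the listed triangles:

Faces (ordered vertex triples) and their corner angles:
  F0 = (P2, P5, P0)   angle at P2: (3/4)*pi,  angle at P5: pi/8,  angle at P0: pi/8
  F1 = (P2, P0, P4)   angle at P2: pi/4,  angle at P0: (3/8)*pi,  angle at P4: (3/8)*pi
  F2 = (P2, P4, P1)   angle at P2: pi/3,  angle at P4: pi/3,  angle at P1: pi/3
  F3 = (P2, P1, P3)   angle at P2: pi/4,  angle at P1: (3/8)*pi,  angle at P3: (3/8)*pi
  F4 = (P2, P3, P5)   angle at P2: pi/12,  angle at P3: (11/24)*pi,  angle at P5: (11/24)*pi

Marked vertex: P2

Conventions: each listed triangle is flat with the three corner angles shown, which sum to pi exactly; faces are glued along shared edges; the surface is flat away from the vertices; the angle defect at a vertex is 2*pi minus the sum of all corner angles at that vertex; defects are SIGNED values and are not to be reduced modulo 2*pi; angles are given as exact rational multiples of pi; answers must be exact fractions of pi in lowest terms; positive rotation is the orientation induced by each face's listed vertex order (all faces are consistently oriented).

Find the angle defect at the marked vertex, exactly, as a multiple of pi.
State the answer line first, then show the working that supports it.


Answer: defect(P2) = pi/3

Sum of corner angles at P2: (5/3)*pi
defect = 2*pi - (5/3)*pi


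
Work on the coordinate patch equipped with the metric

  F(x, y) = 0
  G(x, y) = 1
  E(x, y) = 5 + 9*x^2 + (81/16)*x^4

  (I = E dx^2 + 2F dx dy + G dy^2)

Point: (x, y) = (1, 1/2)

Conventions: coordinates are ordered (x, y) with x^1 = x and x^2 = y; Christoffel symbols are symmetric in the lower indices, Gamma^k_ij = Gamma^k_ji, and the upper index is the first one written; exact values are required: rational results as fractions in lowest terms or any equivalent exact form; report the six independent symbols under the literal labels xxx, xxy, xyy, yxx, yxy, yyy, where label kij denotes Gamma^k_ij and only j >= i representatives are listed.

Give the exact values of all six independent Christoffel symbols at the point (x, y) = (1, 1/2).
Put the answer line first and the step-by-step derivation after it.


Answer: Gamma_xxx = 306/305, Gamma_xxy = 0, Gamma_xyy = 0, Gamma_yxx = 0, Gamma_yxy = 0, Gamma_yyy = 0

E = 305/16, F = 0, G = 1 at the point
E_x = 153/4, E_y = 0, F_x = 0, F_y = 0, G_x = 0, G_y = 0
EG - F^2 = 305/16;  g^inv = (16/305) * [[1, 0], [0, 305/16]]
first-kind symbols [ij,l] = (1/2)(d_i g_jl + d_j g_il - d_l g_ij): [xx,x] = E_x/2 = 153/8, [xx,y] = F_x - E_y/2 = 0, [xy,x] = E_y/2 = 0, [xy,y] = G_x/2 = 0, [yy,x] = F_y - G_x/2 = 0, [yy,y] = G_y/2 = 0
Gamma^x_ij = (G*[ij,x] - F*[ij,y])/(EG - F^2), Gamma^y_ij = (E*[ij,y] - F*[ij,x])/(EG - F^2)


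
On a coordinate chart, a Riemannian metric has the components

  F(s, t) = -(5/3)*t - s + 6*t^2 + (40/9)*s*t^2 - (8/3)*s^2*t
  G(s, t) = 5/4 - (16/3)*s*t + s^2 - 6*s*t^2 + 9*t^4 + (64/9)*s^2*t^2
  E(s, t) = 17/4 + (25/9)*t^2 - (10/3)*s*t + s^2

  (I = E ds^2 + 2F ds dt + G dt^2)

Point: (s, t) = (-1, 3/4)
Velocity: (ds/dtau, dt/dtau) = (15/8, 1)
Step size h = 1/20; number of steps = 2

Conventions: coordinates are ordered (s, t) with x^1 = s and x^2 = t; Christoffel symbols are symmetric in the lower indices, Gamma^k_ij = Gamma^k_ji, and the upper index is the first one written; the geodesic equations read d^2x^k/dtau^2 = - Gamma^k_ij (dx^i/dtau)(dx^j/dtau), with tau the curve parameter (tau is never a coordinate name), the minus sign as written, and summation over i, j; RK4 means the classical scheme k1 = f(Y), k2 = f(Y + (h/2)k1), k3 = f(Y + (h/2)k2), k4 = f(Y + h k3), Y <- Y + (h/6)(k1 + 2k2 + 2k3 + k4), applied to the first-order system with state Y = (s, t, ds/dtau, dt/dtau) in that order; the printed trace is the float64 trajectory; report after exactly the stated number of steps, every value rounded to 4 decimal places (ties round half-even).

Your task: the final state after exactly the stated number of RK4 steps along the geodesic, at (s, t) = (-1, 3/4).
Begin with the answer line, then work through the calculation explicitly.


Answer: s = -0.8200, t = 0.8513, ds/dtau = 1.7163, dt/dtau = 1.0239

f(Y) = (ds/dtau, dt/dtau, -Gamma^s_ij Y'^i Y'^j, -Gamma^t_ij Y'^i Y'^j) with the Gammas evaluated at the stage position; h = 0.050000; intermediate values shown to 6 dp
step 0: s = -1.0000, t = 0.7500, ds/dtau = 1.8750, dt/dtau = 1.0000
step 1:
  k1: at (s, t) = (-1.000000, 0.750000), (ds/dtau, dt/dtau) = (1.875000, 1.000000); Gamma_sss = -0.228744, Gamma_sst = 0.328868, Gamma_stt = 0.909438, Gamma_tss = 0.087143, Gamma_tst = -0.499938, Gamma_ttt = 1.295737; k1 = (1.875000, 1.000000, -1.338515, 0.272668)
  k2: at (s, t) = (-0.953125, 0.775000), (ds/dtau, dt/dtau) = (1.841537, 1.006817); Gamma_sss = -0.229686, Gamma_sst = 0.339238, Gamma_stt = 0.971982, Gamma_tss = 0.096164, Gamma_tst = -0.510227, Gamma_ttt = 1.289528; k2 = (1.841537, 1.006817, -1.464309, 0.258728)
  k3: at (s, t) = (-0.953962, 0.775170), (ds/dtau, dt/dtau) = (1.838392, 1.006468); Gamma_sss = -0.229628, Gamma_sst = 0.339023, Gamma_stt = 0.971920, Gamma_tss = 0.096192, Gamma_tst = -0.509920, Gamma_ttt = 1.289473; k3 = (1.838392, 1.006468, -1.463042, 0.255688)
  k4: at (s, t) = (-0.908080, 0.800323), (ds/dtau, dt/dtau) = (1.801848, 1.012784); Gamma_sss = -0.231194, Gamma_sst = 0.350853, Gamma_stt = 1.031416, Gamma_tss = 0.104906, Gamma_tst = -0.519545, Gamma_ttt = 1.282452; k4 = (1.801848, 1.012784, -1.587882, 0.240170)
  Y <- Y + (h/6)(k1 + 2k2 + 2k3 + k4): s = -0.9080, t = 0.8003, ds/dtau = 1.8018, dt/dtau = 1.0128
step 2:
  k1: at (s, t) = (-0.908027, 0.800328), (ds/dtau, dt/dtau) = (1.801824, 1.012847); Gamma_sss = -0.231197, Gamma_sst = 0.350868, Gamma_stt = 1.031445, Gamma_tss = 0.104909, Gamma_tst = -0.519561, Gamma_ttt = 1.282451; k1 = (1.801824, 1.012847, -1.588167, 0.240161)
  k2: at (s, t) = (-0.862982, 0.825649), (ds/dtau, dt/dtau) = (1.762120, 1.018851); Gamma_sss = -0.233424, Gamma_sst = 0.364211, Gamma_stt = 1.087944, Gamma_tss = 0.113337, Gamma_tst = -0.528506, Gamma_ttt = 1.274564; k2 = (1.762120, 1.018851, -1.712315, 0.222706)
  k3: at (s, t) = (-0.863974, 0.825799), (ds/dtau, dt/dtau) = (1.759016, 1.018415); Gamma_sss = -0.233347, Gamma_sst = 0.363913, Gamma_stt = 1.087790, Gamma_tss = 0.113336, Gamma_tst = -0.528125, Gamma_ttt = 1.274525; k3 = (1.759016, 1.018415, -1.710047, 0.219600)
  k4: at (s, t) = (-0.820077, 0.851249), (ds/dtau, dt/dtau) = (1.716322, 1.023827); Gamma_sss = -0.236223, Gamma_sst = 0.378618, Gamma_stt = 1.141106, Gamma_tss = 0.121445, Gamma_tst = -0.536204, Gamma_ttt = 1.265762; k4 = (1.716322, 1.023827, -1.830904, 0.199906)
  Y <- Y + (h/6)(k1 + 2k2 + 2k3 + k4): s = -0.8200, t = 0.8513, ds/dtau = 1.7163, dt/dtau = 1.0239


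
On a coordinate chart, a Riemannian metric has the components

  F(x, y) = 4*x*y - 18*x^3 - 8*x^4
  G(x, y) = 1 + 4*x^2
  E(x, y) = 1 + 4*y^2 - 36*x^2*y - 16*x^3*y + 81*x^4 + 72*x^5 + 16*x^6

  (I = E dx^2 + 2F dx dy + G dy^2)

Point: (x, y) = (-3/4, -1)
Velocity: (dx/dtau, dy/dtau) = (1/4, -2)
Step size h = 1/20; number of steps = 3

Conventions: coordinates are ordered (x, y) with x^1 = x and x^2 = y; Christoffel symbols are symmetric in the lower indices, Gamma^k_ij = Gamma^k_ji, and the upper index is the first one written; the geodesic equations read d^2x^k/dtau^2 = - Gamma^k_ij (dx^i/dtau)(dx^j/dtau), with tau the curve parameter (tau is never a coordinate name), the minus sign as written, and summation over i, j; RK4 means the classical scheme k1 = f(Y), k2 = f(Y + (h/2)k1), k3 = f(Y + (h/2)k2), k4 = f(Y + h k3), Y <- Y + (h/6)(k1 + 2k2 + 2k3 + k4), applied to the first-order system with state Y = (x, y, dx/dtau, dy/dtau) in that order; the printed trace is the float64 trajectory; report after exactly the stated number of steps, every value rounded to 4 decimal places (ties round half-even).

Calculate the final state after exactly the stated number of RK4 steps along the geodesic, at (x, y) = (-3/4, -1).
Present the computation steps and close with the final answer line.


f(Y) = (dx/dtau, dy/dtau, -Gamma^x_ij Y'^i Y'^j, -Gamma^y_ij Y'^i Y'^j) with the Gammas evaluated at the stage position; h = 0.050000; intermediate values shown to 6 dp
step 0: x = -0.7500, y = -1.0000, dx/dtau = 0.2500, dy/dtau = -2.0000
step 1:
  k1: at (x, y) = (-0.750000, -1.000000), (dx/dtau, dy/dtau) = (0.250000, -2.000000); Gamma_xxx = -1.128828, Gamma_xxy = -0.334468, Gamma_xyy = 0.000000, Gamma_yxx = -0.315022, Gamma_yxy = -0.093340, Gamma_yyy = 0.000000; k1 = (0.250000, -2.000000, -0.263916, -0.073651)
  k2: at (x, y) = (-0.743750, -1.050000), (dx/dtau, dy/dtau) = (0.243402, -2.001841); Gamma_xxx = -1.120411, Gamma_xxy = -0.331997, Gamma_xyy = 0.000000, Gamma_yxx = -0.306768, Gamma_yxy = -0.090900, Gamma_yyy = 0.000000; k2 = (0.243402, -2.001841, -0.257154, -0.070409)
  k3: at (x, y) = (-0.743915, -1.050046), (dx/dtau, dy/dtau) = (0.243571, -2.001760); Gamma_xxx = -1.120182, Gamma_xxy = -0.331928, Gamma_xyy = 0.000000, Gamma_yxx = -0.306705, Gamma_yxy = -0.090881, Gamma_yyy = 0.000000; k3 = (0.243571, -2.001760, -0.257220, -0.070427)
  k4: at (x, y) = (-0.737821, -1.100088), (dx/dtau, dy/dtau) = (0.237139, -2.003521); Gamma_xxx = -1.111468, Gamma_xxy = -0.329411, Gamma_xyy = 0.000000, Gamma_yxx = -0.298587, Gamma_yxy = -0.088493, Gamma_yyy = 0.000000; k4 = (0.237139, -2.003521, -0.250511, -0.067298)
  Y <- Y + (h/6)(k1 + 2k2 + 2k3 + k4): x = -0.7378, y = -1.1001, dx/dtau = 0.2371, dy/dtau = -2.0035
step 2:
  k1: at (x, y) = (-0.737824, -1.100089), (dx/dtau, dy/dtau) = (0.237140, -2.003522); Gamma_xxx = -1.111464, Gamma_xxy = -0.329409, Gamma_xyy = 0.000000, Gamma_yxx = -0.298586, Gamma_yxy = -0.088493, Gamma_yyy = 0.000000; k1 = (0.237140, -2.003522, -0.250511, -0.067298)
  k2: at (x, y) = (-0.731896, -1.150177), (dx/dtau, dy/dtau) = (0.230877, -2.005204); Gamma_xxx = -1.102460, Gamma_xxy = -0.326845, Gamma_xyy = 0.000000, Gamma_yxx = -0.290604, Gamma_yxy = -0.086155, Gamma_yyy = 0.000000; k2 = (0.230877, -2.005204, -0.243864, -0.064282)
  k3: at (x, y) = (-0.732052, -1.150219), (dx/dtau, dy/dtau) = (0.231044, -2.005129); Gamma_xxx = -1.102257, Gamma_xxy = -0.326782, Gamma_xyy = 0.000000, Gamma_yxx = -0.290552, Gamma_yxy = -0.086139, Gamma_yyy = 0.000000; k3 = (0.231044, -2.005129, -0.243938, -0.064302)
  k4: at (x, y) = (-0.726272, -1.200346), (dx/dtau, dy/dtau) = (0.224943, -2.006737); Gamma_xxx = -1.093019, Gamma_xxy = -0.324182, Gamma_xyy = 0.000000, Gamma_yxx = -0.282724, Gamma_yxy = -0.083854, Gamma_yyy = 0.000000; k4 = (0.224943, -2.006737, -0.237366, -0.061398)
  Y <- Y + (h/6)(k1 + 2k2 + 2k3 + k4): x = -0.7263, y = -1.2003, dx/dtau = 0.2249, dy/dtau = -2.0067
step 3:
  k1: at (x, y) = (-0.726275, -1.200347), (dx/dtau, dy/dtau) = (0.224945, -2.006737); Gamma_xxx = -1.093015, Gamma_xxy = -0.324181, Gamma_xyy = 0.000000, Gamma_yxx = -0.282723, Gamma_yxy = -0.083854, Gamma_yyy = 0.000000; k1 = (0.224945, -2.006737, -0.237367, -0.061398)
  k2: at (x, y) = (-0.720651, -1.250516), (dx/dtau, dy/dtau) = (0.219010, -2.008272); Gamma_xxx = -1.083547, Gamma_xxy = -0.321543, Gamma_xyy = 0.000000, Gamma_yxx = -0.275046, Gamma_yxy = -0.081620, Gamma_yyy = 0.000000; k2 = (0.219010, -2.008272, -0.230877, -0.058606)
  k3: at (x, y) = (-0.720800, -1.250554), (dx/dtau, dy/dtau) = (0.219173, -2.008202); Gamma_xxx = -1.083367, Gamma_xxy = -0.321485, Gamma_xyy = 0.000000, Gamma_yxx = -0.275005, Gamma_yxy = -0.081607, Gamma_yyy = 0.000000; k3 = (0.219173, -2.008202, -0.230957, -0.058627)
  k4: at (x, y) = (-0.715316, -1.300757), (dx/dtau, dy/dtau) = (0.213397, -2.009669); Gamma_xxx = -1.073719, Gamma_xxy = -0.318821, Gamma_xyy = 0.000000, Gamma_yxx = -0.267493, Gamma_yxy = -0.079427, Gamma_yyy = 0.000000; k4 = (0.213397, -2.009669, -0.224562, -0.055945)
  Y <- Y + (h/6)(k1 + 2k2 + 2k3 + k4): x = -0.7153, y = -1.3008, dx/dtau = 0.2134, dy/dtau = -2.0097

Answer: x = -0.7153, y = -1.3008, dx/dtau = 0.2134, dy/dtau = -2.0097


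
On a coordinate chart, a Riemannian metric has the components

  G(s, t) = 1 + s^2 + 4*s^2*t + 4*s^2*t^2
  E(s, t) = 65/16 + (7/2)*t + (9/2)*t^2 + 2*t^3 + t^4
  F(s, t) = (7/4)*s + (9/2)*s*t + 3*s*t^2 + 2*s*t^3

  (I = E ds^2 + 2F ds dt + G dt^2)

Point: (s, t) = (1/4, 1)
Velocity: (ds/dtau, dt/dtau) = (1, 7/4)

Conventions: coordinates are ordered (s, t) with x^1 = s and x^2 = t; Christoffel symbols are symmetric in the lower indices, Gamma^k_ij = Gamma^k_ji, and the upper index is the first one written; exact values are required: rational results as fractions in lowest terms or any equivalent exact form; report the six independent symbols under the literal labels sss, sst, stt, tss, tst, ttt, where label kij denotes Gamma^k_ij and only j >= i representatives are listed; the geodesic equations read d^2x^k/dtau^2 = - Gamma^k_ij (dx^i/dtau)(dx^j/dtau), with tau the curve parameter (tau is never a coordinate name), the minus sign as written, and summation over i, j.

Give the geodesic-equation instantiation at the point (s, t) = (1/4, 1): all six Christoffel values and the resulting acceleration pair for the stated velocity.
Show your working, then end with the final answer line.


E = 241/16, F = 45/16, G = 25/16 at the point
E_s = 0, E_t = 45/2, F_s = 45/4, F_t = 33/8, G_s = 9/2, G_t = 3/4
EG - F^2 = 125/8;  g^inv = (8/125) * [[25/16, -45/16], [-45/16, 241/16]]
first-kind symbols [ij,l] = (1/2)(d_i g_jl + d_j g_il - d_l g_ij): [ss,s] = E_s/2 = 0, [ss,t] = F_s - E_t/2 = 0, [st,s] = E_t/2 = 45/4, [st,t] = G_s/2 = 9/4, [tt,s] = F_t - G_s/2 = 15/8, [tt,t] = G_t/2 = 3/8
Gamma^s_ij = (G*[ij,s] - F*[ij,t])/(EG - F^2), Gamma^t_ij = (E*[ij,t] - F*[ij,s])/(EG - F^2)
Gamma_sss = 0, Gamma_sst = 18/25, Gamma_stt = 3/25, Gamma_tss = 0, Gamma_tst = 18/125, Gamma_ttt = 3/125
d^2s/dtau^2 = -(Gamma_sss*(1)^2 + 2*Gamma_sst*(1)*(7/4) + Gamma_stt*(7/4)^2) = -231/80
d^2t/dtau^2 = -(Gamma_tss*(1)^2 + 2*Gamma_tst*(1)*(7/4) + Gamma_ttt*(7/4)^2) = -231/400

Answer: Gamma_sss = 0, Gamma_sst = 18/25, Gamma_stt = 3/25, Gamma_tss = 0, Gamma_tst = 18/125, Gamma_ttt = 3/125; accelerations (d^2s/dtau^2, d^2t/dtau^2) = (-231/80, -231/400)


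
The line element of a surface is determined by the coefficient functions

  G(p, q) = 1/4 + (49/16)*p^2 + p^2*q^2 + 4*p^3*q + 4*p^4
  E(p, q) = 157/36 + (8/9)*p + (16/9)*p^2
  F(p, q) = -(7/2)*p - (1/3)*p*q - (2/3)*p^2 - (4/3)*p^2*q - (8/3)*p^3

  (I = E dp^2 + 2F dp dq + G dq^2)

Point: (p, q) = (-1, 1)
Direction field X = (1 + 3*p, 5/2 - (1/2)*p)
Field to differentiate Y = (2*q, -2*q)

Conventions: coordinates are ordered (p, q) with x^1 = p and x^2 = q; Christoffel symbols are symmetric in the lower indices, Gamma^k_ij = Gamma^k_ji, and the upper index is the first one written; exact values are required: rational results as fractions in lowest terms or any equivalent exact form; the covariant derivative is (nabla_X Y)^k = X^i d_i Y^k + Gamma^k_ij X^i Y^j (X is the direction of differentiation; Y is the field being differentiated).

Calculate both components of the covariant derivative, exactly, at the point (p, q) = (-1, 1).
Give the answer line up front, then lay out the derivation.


Answer: (nabla_X Y)^p = 1429/306, (nabla_X Y)^q = -1532/153

E = 21/4, F = 9/2, G = 69/16 at the point
E_p = -8/3, E_q = 0, F_p = -47/6, F_q = -1, G_p = -97/8, G_q = -2
EG - F^2 = 153/64;  g^inv = (64/153) * [[69/16, -9/2], [-9/2, 21/4]]
first-kind symbols [ij,l] = (1/2)(d_i g_jl + d_j g_il - d_l g_ij): [pp,p] = E_p/2 = -4/3, [pp,q] = F_p - E_q/2 = -47/6, [pq,p] = E_q/2 = 0, [pq,q] = G_p/2 = -97/16, [qq,p] = F_q - G_p/2 = 81/16, [qq,q] = G_q/2 = -1
Gamma^p_ij = (G*[ij,p] - F*[ij,q])/(EG - F^2), Gamma^q_ij = (E*[ij,q] - F*[ij,p])/(EG - F^2)
Gamma_ppp = 1888/153, Gamma_ppq = 194/17, Gamma_pqq = 749/68, Gamma_qpp = -2248/153, Gamma_qpq = -679/51, Gamma_qqq = -598/51
X = (-2, 3), Y = (2, -2) at the point


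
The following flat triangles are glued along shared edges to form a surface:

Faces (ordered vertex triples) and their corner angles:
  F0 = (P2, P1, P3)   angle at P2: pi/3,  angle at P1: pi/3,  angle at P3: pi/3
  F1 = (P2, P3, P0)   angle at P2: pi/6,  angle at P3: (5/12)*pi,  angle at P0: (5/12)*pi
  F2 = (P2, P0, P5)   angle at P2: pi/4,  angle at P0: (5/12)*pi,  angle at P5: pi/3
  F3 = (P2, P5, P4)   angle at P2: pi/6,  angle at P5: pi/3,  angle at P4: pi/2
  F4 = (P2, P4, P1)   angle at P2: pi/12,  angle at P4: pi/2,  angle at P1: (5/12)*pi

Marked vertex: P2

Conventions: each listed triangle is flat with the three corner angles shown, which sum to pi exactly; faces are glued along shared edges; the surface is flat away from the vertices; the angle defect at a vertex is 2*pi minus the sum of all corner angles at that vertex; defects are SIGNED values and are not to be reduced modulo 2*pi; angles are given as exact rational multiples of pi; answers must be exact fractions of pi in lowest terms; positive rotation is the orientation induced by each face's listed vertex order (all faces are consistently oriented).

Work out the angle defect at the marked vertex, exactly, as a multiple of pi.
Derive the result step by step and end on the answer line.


Sum of corner angles at P2: pi
defect = 2*pi - pi

Answer: defect(P2) = pi


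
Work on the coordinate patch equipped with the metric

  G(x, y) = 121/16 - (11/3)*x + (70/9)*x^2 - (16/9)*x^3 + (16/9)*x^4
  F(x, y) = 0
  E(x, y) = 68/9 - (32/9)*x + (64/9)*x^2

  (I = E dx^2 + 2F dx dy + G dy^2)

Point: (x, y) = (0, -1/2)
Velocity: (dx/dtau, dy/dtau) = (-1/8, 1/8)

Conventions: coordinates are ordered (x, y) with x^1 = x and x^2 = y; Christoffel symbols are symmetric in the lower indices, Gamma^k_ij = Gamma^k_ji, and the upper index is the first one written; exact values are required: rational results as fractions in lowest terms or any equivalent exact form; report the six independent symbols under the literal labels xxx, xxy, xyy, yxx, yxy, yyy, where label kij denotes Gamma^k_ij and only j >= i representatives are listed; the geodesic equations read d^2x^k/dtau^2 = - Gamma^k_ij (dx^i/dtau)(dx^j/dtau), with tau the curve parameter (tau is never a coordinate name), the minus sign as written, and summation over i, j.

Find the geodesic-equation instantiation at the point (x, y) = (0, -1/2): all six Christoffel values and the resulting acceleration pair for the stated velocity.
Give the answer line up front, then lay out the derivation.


Answer: Gamma_xxx = -4/17, Gamma_xxy = 0, Gamma_xyy = 33/136, Gamma_yxx = 0, Gamma_yxy = -8/33, Gamma_yyy = 0; accelerations (d^2x/dtau^2, d^2y/dtau^2) = (-1/8704, -1/132)

E = 68/9, F = 0, G = 121/16 at the point
E_x = -32/9, E_y = 0, F_x = 0, F_y = 0, G_x = -11/3, G_y = 0
EG - F^2 = 2057/36;  g^inv = (36/2057) * [[121/16, 0], [0, 68/9]]
first-kind symbols [ij,l] = (1/2)(d_i g_jl + d_j g_il - d_l g_ij): [xx,x] = E_x/2 = -16/9, [xx,y] = F_x - E_y/2 = 0, [xy,x] = E_y/2 = 0, [xy,y] = G_x/2 = -11/6, [yy,x] = F_y - G_x/2 = 11/6, [yy,y] = G_y/2 = 0
Gamma^x_ij = (G*[ij,x] - F*[ij,y])/(EG - F^2), Gamma^y_ij = (E*[ij,y] - F*[ij,x])/(EG - F^2)
Gamma_xxx = -4/17, Gamma_xxy = 0, Gamma_xyy = 33/136, Gamma_yxx = 0, Gamma_yxy = -8/33, Gamma_yyy = 0
d^2x/dtau^2 = -(Gamma_xxx*(-1/8)^2 + 2*Gamma_xxy*(-1/8)*(1/8) + Gamma_xyy*(1/8)^2) = -1/8704
d^2y/dtau^2 = -(Gamma_yxx*(-1/8)^2 + 2*Gamma_yxy*(-1/8)*(1/8) + Gamma_yyy*(1/8)^2) = -1/132
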